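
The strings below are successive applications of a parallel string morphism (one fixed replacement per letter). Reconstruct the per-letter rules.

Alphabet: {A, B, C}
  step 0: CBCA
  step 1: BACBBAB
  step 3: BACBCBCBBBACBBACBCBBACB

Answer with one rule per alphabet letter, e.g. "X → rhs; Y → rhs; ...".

A->B, B->CB, C->BA

  step 0 ⇒ step 1: CBCA ⇒ BA·CB·BA·B
    A ↦ B
    B ↦ CB
    C ↦ BA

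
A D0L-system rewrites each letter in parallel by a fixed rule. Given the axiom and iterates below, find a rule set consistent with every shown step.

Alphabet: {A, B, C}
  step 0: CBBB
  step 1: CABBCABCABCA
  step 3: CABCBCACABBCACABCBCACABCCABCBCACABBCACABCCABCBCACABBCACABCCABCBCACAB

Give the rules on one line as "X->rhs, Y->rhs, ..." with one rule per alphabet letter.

A->C, B->BCA, C->CAB

  step 0 ⇒ step 1: CBBB ⇒ CAB·BCA·BCA·BCA
    B ↦ BCA
    C ↦ CAB
    A ↦ C  (constrained at step 1)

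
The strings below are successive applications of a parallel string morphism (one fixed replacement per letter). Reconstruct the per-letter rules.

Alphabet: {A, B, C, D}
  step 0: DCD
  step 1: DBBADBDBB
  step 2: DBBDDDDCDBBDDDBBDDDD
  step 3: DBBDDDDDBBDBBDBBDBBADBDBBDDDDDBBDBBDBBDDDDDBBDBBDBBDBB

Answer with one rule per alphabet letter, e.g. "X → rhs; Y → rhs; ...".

A->C, B->DD, C->ADB, D->DBB

  step 2 ⇒ step 3: DBBDDDDCDBBDDDBBDDDD ⇒ DBB·DD·DD·DBB·DBB·DBB·DBB·ADB·DBB·DD·DD·DBB·DBB·DBB·DD·DD·DBB·DBB·DBB·DBB
    B ↦ DD
    C ↦ ADB
    D ↦ DBB
  step 1 ⇒ step 2: DBBADBDBB ⇒ DBB·DD·DD·C·DBB·DD·DBB·DD·DD
    A ↦ C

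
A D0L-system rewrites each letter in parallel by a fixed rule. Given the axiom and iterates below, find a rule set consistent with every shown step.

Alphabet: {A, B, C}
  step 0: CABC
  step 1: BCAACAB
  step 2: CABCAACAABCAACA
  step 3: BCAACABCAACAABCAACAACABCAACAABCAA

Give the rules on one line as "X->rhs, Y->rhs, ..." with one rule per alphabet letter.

A->CAA, B->CA, C->B

  step 2 ⇒ step 3: CABCAACAABCAACA ⇒ B·CAA·CA·B·CAA·CAA·B·CAA·CAA·CA·B·CAA·CAA·B·CAA
    A ↦ CAA
    B ↦ CA
    C ↦ B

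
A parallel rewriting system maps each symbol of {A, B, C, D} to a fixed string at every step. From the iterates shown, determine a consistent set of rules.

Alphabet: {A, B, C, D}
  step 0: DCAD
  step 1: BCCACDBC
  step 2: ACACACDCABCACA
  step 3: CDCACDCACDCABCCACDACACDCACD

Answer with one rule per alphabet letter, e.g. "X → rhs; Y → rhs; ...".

  step 2 ⇒ step 3: ACACACDCABCACA ⇒ CD·CA·CD·CA·CD·CA·BC·CA·CD·A·CA·CD·CA·CD
    A ↦ CD
    B ↦ A
    C ↦ CA
    D ↦ BC

A->CD, B->A, C->CA, D->BC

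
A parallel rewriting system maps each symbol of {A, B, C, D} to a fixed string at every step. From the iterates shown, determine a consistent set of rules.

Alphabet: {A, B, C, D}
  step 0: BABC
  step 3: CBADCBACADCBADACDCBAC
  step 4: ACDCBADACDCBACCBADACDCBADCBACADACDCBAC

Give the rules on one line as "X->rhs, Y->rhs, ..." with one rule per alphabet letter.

A->CB, B->D, C->AC, D->AD

  step 3 ⇒ step 4: CBADCBACADCBADACDCBAC ⇒ AC·D·CB·AD·AC·D·CB·AC·CB·AD·AC·D·CB·AD·CB·AC·AD·AC·D·CB·AC
    A ↦ CB
    B ↦ D
    C ↦ AC
    D ↦ AD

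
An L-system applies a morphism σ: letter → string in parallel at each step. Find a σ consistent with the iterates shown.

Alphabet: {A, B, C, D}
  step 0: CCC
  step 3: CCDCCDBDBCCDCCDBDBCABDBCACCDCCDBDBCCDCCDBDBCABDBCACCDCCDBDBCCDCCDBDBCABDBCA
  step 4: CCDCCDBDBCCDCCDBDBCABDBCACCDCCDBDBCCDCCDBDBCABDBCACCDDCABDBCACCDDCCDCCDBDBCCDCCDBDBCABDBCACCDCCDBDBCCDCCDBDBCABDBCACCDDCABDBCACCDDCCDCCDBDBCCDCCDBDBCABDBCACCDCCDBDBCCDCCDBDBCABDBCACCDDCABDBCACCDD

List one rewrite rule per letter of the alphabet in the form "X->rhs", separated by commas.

A->D, B->CA, C->CCD, D->BDB

  step 3 ⇒ step 4: CCDCCDBDBCCDCCDBDBCABDBCACCDCCDBDBCCDCCDBDBCABDBCACCDCCDBDBCCDCCDBDBCABDBCA ⇒ CCD·CCD·BDB·CCD·CCD·BDB·CA·BDB·CA·CCD·CCD·BDB·CCD·CCD·BDB·CA·BDB·CA·CCD·D·CA·BDB·CA·CCD·D·CCD·CCD·BDB·CCD·CCD·BDB·CA·BDB·CA·CCD·CCD·BDB·CCD·CCD·BDB·CA·BDB·CA·CCD·D·CA·BDB·CA·CCD·D·CCD·CCD·BDB·CCD·CCD·BDB·CA·BDB·CA·CCD·CCD·BDB·CCD·CCD·BDB·CA·BDB·CA·CCD·D·CA·BDB·CA·CCD·D
    A ↦ D
    B ↦ CA
    C ↦ CCD
    D ↦ BDB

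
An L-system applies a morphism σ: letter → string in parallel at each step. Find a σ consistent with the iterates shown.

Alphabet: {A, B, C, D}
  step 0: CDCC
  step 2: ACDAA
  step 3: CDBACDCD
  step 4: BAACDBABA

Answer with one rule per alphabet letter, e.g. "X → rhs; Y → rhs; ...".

A->CD, B->A, C->B, D->A

  step 3 ⇒ step 4: CDBACDCD ⇒ B·A·A·CD·B·A·B·A
    A ↦ CD
    B ↦ A
    C ↦ B
    D ↦ A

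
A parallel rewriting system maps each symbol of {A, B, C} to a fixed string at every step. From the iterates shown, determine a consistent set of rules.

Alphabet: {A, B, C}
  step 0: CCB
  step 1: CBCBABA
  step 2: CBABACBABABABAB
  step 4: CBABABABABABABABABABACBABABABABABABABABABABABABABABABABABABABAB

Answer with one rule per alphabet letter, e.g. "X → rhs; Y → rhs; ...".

  step 1 ⇒ step 2: CBCBABA ⇒ CB·ABA·CB·ABA·B·ABA·B
    A ↦ B
    B ↦ ABA
    C ↦ CB

A->B, B->ABA, C->CB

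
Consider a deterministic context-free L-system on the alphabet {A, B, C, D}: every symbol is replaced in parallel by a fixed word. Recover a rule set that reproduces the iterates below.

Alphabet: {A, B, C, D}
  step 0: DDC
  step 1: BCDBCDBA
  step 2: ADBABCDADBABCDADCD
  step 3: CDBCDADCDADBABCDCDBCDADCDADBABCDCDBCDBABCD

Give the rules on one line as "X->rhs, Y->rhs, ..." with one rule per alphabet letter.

A->CD, B->AD, C->BA, D->BCD

  step 2 ⇒ step 3: ADBABCDADBABCDADCD ⇒ CD·BCD·AD·CD·AD·BA·BCD·CD·BCD·AD·CD·AD·BA·BCD·CD·BCD·BA·BCD
    A ↦ CD
    B ↦ AD
    C ↦ BA
    D ↦ BCD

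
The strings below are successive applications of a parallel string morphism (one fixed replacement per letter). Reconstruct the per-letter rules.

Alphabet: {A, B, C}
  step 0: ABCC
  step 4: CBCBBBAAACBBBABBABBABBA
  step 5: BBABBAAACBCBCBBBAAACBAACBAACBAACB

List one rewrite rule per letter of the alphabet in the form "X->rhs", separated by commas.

  step 4 ⇒ step 5: CBCBBBAAACBBBABBABBABBA ⇒ BB·A·BB·A·A·A·CB·CB·CB·BB·A·A·A·CB·A·A·CB·A·A·CB·A·A·CB
    A ↦ CB
    B ↦ A
    C ↦ BB

A->CB, B->A, C->BB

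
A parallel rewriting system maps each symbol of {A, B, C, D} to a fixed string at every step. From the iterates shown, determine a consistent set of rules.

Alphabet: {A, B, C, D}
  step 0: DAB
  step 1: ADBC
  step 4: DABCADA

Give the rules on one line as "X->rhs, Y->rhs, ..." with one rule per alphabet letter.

A->D, B->BC, C->A, D->A

  step 0 ⇒ step 1: DAB ⇒ A·D·BC
    A ↦ D
    B ↦ BC
    D ↦ A
    C ↦ A  (constrained at step 1)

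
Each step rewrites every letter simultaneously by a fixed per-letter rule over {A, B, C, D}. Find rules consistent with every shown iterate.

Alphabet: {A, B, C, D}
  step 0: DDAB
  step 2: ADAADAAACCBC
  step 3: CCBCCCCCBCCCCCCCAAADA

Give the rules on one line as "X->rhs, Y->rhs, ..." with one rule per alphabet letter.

  step 2 ⇒ step 3: ADAADAAACCBC ⇒ CC·BC·CC·CC·BC·CC·CC·CC·A·A·AD·A
    A ↦ CC
    B ↦ AD
    C ↦ A
    D ↦ BC

A->CC, B->AD, C->A, D->BC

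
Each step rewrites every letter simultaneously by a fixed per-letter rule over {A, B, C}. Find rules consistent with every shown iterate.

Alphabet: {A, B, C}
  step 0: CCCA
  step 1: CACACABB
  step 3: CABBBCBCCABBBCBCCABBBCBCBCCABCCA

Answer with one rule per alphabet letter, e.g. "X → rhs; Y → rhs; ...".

  step 0 ⇒ step 1: CCCA ⇒ CA·CA·CA·BB
    A ↦ BB
    C ↦ CA
    B ↦ BC  (constrained at step 1)

A->BB, B->BC, C->CA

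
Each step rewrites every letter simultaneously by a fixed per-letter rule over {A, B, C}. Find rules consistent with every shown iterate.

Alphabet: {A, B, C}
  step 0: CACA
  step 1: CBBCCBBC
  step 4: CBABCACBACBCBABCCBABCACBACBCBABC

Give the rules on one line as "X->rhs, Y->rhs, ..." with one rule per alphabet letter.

A->BC, B->A, C->CB

  step 0 ⇒ step 1: CACA ⇒ CB·BC·CB·BC
    A ↦ BC
    C ↦ CB
    B ↦ A  (constrained at step 1)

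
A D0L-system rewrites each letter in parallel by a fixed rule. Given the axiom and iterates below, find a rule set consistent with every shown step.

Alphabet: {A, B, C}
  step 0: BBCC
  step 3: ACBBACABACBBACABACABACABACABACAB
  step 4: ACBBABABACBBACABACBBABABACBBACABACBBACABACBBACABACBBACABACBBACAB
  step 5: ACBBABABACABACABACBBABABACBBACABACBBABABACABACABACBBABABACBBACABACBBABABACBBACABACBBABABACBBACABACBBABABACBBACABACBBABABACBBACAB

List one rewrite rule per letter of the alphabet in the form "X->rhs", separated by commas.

A->AC, B->AB, C->BB

  step 4 ⇒ step 5: ACBBABABACBBACABACBBABABACBBACABACBBACABACBBACABACBBACABACBBACAB ⇒ AC·BB·AB·AB·AC·AB·AC·AB·AC·BB·AB·AB·AC·BB·AC·AB·AC·BB·AB·AB·AC·AB·AC·AB·AC·BB·AB·AB·AC·BB·AC·AB·AC·BB·AB·AB·AC·BB·AC·AB·AC·BB·AB·AB·AC·BB·AC·AB·AC·BB·AB·AB·AC·BB·AC·AB·AC·BB·AB·AB·AC·BB·AC·AB
    A ↦ AC
    B ↦ AB
    C ↦ BB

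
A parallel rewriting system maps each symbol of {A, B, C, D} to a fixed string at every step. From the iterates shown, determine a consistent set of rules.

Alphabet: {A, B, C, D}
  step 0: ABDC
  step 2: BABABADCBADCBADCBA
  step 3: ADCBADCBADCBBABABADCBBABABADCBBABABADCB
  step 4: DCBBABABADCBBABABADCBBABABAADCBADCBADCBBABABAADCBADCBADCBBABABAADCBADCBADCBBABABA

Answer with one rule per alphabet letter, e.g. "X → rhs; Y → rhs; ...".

A->DCB, B->A, C->BAB, D->BA

  step 3 ⇒ step 4: ADCBADCBADCBBABABADCBBABABADCBBABABADCB ⇒ DCB·BA·BAB·A·DCB·BA·BAB·A·DCB·BA·BAB·A·A·DCB·A·DCB·A·DCB·BA·BAB·A·A·DCB·A·DCB·A·DCB·BA·BAB·A·A·DCB·A·DCB·A·DCB·BA·BAB·A
    A ↦ DCB
    B ↦ A
    C ↦ BAB
    D ↦ BA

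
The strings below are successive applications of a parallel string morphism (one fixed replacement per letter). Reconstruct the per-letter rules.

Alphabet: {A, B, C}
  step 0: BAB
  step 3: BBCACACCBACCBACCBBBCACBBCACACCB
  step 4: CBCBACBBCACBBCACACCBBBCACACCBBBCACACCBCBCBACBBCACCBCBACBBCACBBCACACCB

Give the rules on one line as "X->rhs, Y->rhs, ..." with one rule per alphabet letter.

  step 3 ⇒ step 4: BBCACACCBACCBACCBBBCACBBCACACCB ⇒ CB·CB·AC·BBC·AC·BBC·AC·AC·CB·BBC·AC·AC·CB·BBC·AC·AC·CB·CB·CB·AC·BBC·AC·CB·CB·AC·BBC·AC·BBC·AC·AC·CB
    A ↦ BBC
    B ↦ CB
    C ↦ AC

A->BBC, B->CB, C->AC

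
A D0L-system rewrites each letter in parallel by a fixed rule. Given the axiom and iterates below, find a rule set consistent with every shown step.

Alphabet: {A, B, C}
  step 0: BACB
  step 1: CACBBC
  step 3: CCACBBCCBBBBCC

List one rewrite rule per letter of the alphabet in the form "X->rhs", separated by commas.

A->AC, B->C, C->BB

  step 0 ⇒ step 1: BACB ⇒ C·AC·BB·C
    A ↦ AC
    B ↦ C
    C ↦ BB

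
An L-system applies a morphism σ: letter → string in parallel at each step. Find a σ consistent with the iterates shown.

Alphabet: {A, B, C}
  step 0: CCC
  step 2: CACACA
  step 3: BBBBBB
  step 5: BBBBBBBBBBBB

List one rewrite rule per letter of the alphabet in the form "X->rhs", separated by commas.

  step 2 ⇒ step 3: CACACA ⇒ B·B·B·B·B·B
    A ↦ B
    C ↦ B
    B ↦ CA  (constrained at step 3)

A->B, B->CA, C->B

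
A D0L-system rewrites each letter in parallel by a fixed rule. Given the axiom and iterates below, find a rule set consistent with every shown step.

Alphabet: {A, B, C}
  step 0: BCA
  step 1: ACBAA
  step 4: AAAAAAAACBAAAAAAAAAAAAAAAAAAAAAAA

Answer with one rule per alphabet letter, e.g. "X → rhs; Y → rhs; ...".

  step 0 ⇒ step 1: BCA ⇒ A·CB·AA
    A ↦ AA
    B ↦ A
    C ↦ CB

A->AA, B->A, C->CB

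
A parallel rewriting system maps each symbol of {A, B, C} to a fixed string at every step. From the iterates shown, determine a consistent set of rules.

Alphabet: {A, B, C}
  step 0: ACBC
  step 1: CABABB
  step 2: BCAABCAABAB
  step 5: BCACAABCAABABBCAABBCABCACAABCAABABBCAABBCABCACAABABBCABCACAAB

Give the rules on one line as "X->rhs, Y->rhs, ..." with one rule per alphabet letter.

A->CA, B->AB, C->B

  step 1 ⇒ step 2: CABABB ⇒ B·CA·AB·CA·AB·AB
    A ↦ CA
    B ↦ AB
    C ↦ B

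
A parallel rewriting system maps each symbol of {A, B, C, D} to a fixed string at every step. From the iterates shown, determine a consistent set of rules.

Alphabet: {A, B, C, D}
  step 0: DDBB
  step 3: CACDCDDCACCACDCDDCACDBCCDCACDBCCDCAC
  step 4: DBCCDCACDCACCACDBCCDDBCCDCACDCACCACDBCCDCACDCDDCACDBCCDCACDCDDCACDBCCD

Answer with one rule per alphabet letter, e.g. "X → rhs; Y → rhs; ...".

  step 3 ⇒ step 4: CACDCDDCACCACDCDDCACDBCCDCACDBCCDCAC ⇒ D·BCC·D·CAC·D·CAC·CAC·D·BCC·D·D·BCC·D·CAC·D·CAC·CAC·D·BCC·D·CAC·DC·D·D·CAC·D·BCC·D·CAC·DC·D·D·CAC·D·BCC·D
    A ↦ BCC
    B ↦ DC
    C ↦ D
    D ↦ CAC

A->BCC, B->DC, C->D, D->CAC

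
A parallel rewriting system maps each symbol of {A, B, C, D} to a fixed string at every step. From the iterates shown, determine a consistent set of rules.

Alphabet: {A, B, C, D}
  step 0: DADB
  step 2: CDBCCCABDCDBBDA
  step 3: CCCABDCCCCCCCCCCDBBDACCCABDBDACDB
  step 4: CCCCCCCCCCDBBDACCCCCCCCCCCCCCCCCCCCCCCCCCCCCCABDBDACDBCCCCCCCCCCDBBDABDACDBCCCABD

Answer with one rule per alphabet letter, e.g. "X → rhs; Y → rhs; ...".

A->CDB, B->BD, C->CCC, D->A

  step 3 ⇒ step 4: CCCABDCCCCCCCCCCDBBDACCCABDBDACDB ⇒ CCC·CCC·CCC·CDB·BD·A·CCC·CCC·CCC·CCC·CCC·CCC·CCC·CCC·CCC·CCC·A·BD·BD·A·CDB·CCC·CCC·CCC·CDB·BD·A·BD·A·CDB·CCC·A·BD
    A ↦ CDB
    B ↦ BD
    C ↦ CCC
    D ↦ A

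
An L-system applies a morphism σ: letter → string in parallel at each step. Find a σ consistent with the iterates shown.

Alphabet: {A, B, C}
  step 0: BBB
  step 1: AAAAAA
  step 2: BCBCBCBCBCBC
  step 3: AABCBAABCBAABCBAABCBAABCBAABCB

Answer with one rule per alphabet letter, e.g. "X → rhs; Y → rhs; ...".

A->BC, B->AA, C->BCB

  step 2 ⇒ step 3: BCBCBCBCBCBC ⇒ AA·BCB·AA·BCB·AA·BCB·AA·BCB·AA·BCB·AA·BCB
    B ↦ AA
    C ↦ BCB
  step 1 ⇒ step 2: AAAAAA ⇒ BC·BC·BC·BC·BC·BC
    A ↦ BC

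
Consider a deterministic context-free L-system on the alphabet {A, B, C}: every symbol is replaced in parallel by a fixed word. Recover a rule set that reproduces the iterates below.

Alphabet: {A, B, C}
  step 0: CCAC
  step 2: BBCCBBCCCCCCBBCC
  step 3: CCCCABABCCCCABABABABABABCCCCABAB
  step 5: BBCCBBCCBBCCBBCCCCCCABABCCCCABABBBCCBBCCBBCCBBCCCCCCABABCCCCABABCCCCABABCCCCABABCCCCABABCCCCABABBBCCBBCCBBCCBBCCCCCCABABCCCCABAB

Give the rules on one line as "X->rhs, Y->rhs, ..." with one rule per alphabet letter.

  step 2 ⇒ step 3: BBCCBBCCCCCCBBCC ⇒ CC·CC·AB·AB·CC·CC·AB·AB·AB·AB·AB·AB·CC·CC·AB·AB
    B ↦ CC
    C ↦ AB
    A ↦ BB  (constrained at step 0)

A->BB, B->CC, C->AB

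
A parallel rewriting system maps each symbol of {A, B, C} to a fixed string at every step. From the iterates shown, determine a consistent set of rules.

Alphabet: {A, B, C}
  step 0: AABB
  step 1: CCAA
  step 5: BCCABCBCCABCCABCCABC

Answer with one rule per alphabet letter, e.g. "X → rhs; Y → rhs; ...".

  step 0 ⇒ step 1: AABB ⇒ C·C·A·A
    A ↦ C
    B ↦ A
    C ↦ BC  (constrained at step 1)

A->C, B->A, C->BC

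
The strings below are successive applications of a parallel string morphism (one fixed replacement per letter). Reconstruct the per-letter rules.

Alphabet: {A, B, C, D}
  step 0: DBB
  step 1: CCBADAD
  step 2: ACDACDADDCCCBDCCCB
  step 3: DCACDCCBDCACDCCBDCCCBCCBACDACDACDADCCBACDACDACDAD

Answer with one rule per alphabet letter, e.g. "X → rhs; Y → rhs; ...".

  step 2 ⇒ step 3: ACDACDADDCCCBDCCCB ⇒ DC·ACD·CCB·DC·ACD·CCB·DC·CCB·CCB·ACD·ACD·ACD·AD·CCB·ACD·ACD·ACD·AD
    A ↦ DC
    B ↦ AD
    C ↦ ACD
    D ↦ CCB

A->DC, B->AD, C->ACD, D->CCB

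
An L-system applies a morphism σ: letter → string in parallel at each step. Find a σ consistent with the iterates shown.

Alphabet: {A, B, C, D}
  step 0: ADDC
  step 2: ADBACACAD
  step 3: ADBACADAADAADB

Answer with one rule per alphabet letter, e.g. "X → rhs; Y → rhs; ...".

  step 2 ⇒ step 3: ADBACACAD ⇒ AD·B·AC·AD·A·AD·A·AD·B
    A ↦ AD
    B ↦ AC
    C ↦ A
    D ↦ B

A->AD, B->AC, C->A, D->B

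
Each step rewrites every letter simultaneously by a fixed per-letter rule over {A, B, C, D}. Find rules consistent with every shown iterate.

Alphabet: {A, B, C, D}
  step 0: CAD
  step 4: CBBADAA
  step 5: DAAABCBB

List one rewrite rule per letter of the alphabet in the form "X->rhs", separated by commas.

  step 4 ⇒ step 5: CBBADAA ⇒ DA·A·A·B·C·B·B
    A ↦ B
    B ↦ A
    C ↦ DA
    D ↦ C

A->B, B->A, C->DA, D->C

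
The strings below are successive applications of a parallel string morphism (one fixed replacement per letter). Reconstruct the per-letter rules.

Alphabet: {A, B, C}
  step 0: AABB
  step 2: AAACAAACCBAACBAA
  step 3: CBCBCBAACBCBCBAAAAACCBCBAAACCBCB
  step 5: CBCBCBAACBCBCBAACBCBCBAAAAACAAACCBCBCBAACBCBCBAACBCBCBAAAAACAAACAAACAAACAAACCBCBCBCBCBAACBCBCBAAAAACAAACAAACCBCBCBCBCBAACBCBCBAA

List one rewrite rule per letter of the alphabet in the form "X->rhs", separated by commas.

A->CB, B->AC, C->AA

  step 2 ⇒ step 3: AAACAAACCBAACBAA ⇒ CB·CB·CB·AA·CB·CB·CB·AA·AA·AC·CB·CB·AA·AC·CB·CB
    A ↦ CB
    B ↦ AC
    C ↦ AA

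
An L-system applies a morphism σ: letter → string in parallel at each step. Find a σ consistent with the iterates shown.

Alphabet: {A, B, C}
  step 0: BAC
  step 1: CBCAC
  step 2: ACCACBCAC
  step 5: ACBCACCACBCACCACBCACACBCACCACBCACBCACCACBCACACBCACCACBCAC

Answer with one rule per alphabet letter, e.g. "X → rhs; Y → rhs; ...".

A->BC, B->C, C->AC

  step 1 ⇒ step 2: CBCAC ⇒ AC·C·AC·BC·AC
    A ↦ BC
    B ↦ C
    C ↦ AC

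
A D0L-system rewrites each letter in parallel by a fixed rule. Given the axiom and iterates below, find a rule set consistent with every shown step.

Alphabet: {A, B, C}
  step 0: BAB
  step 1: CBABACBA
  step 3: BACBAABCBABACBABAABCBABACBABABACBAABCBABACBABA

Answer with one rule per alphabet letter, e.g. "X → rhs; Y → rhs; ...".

A->BA, B->CBA, C->AB

  step 0 ⇒ step 1: BAB ⇒ CBA·BA·CBA
    A ↦ BA
    B ↦ CBA
    C ↦ AB  (constrained at step 1)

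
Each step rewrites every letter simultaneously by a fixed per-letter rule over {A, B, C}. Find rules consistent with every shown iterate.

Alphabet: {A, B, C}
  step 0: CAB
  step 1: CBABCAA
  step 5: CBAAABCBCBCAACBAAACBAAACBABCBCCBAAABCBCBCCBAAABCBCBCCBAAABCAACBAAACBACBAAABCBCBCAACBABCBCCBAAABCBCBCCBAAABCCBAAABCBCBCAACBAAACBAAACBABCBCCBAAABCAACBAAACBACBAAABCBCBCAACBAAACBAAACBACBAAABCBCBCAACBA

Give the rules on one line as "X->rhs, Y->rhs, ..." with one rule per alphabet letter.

  step 0 ⇒ step 1: CAB ⇒ CBA·BC·AA
    A ↦ BC
    B ↦ AA
    C ↦ CBA

A->BC, B->AA, C->CBA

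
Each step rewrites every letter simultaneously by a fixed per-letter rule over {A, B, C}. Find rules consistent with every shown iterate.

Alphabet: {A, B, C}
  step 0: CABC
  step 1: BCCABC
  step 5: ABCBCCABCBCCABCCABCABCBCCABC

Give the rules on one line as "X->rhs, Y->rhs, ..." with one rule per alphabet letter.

A->C, B->A, C->BC

  step 0 ⇒ step 1: CABC ⇒ BC·C·A·BC
    A ↦ C
    B ↦ A
    C ↦ BC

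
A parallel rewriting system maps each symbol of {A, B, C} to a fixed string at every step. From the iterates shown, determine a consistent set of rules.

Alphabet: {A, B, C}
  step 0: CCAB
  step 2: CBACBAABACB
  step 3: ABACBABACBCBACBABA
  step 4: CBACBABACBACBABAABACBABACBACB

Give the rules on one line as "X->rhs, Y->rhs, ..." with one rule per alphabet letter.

A->CB, B->A, C->AB

  step 3 ⇒ step 4: ABACBABACBCBACBABA ⇒ CB·A·CB·AB·A·CB·A·CB·AB·A·AB·A·CB·AB·A·CB·A·CB
    A ↦ CB
    B ↦ A
    C ↦ AB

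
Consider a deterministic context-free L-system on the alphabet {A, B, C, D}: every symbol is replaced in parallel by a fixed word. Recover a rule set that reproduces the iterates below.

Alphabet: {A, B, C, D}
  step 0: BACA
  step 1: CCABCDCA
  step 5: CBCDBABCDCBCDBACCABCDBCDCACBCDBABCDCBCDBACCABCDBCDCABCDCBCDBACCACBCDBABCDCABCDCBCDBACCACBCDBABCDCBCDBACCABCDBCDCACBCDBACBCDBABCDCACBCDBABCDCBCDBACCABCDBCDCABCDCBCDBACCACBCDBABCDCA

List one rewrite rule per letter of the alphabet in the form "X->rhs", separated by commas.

A->CA, B->C, C->BCD, D->BA

  step 0 ⇒ step 1: BACA ⇒ C·CA·BCD·CA
    A ↦ CA
    B ↦ C
    C ↦ BCD
    D ↦ BA  (constrained at step 1)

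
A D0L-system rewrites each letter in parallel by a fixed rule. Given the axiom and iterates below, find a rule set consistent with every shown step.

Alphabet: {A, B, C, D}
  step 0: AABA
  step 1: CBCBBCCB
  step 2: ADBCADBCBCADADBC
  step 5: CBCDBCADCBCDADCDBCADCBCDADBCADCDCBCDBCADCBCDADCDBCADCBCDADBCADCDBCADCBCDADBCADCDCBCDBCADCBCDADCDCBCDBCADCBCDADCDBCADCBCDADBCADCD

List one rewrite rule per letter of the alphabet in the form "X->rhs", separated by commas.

A->CB, B->BC, C->AD, D->CD

  step 1 ⇒ step 2: CBCBBCCB ⇒ AD·BC·AD·BC·BC·AD·AD·BC
    B ↦ BC
    C ↦ AD
  step 0 ⇒ step 1: AABA ⇒ CB·CB·BC·CB
    A ↦ CB
    D ↦ CD  (constrained at step 2)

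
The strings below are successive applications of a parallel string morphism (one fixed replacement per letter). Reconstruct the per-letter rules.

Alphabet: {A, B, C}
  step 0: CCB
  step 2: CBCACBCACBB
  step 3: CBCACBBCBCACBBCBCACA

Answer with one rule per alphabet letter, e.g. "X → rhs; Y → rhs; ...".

A->B, B->CA, C->CB

  step 2 ⇒ step 3: CBCACBCACBB ⇒ CB·CA·CB·B·CB·CA·CB·B·CB·CA·CA
    A ↦ B
    B ↦ CA
    C ↦ CB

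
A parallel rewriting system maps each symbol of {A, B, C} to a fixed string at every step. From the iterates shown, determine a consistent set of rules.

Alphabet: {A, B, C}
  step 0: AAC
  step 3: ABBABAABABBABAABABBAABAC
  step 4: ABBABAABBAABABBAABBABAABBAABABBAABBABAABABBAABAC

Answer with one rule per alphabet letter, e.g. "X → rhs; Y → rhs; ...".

  step 3 ⇒ step 4: ABBABAABABBABAABABBAABAC ⇒ AB·BA·BA·AB·BA·AB·AB·BA·AB·BA·BA·AB·BA·AB·AB·BA·AB·BA·BA·AB·AB·BA·AB·AC
    A ↦ AB
    B ↦ BA
    C ↦ AC

A->AB, B->BA, C->AC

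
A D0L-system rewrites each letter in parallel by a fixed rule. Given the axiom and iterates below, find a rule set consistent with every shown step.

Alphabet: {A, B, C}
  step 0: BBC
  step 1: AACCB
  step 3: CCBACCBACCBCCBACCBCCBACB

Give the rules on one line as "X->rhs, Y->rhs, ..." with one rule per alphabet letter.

A->CB, B->A, C->CCB

  step 0 ⇒ step 1: BBC ⇒ A·A·CCB
    B ↦ A
    C ↦ CCB
    A ↦ CB  (constrained at step 1)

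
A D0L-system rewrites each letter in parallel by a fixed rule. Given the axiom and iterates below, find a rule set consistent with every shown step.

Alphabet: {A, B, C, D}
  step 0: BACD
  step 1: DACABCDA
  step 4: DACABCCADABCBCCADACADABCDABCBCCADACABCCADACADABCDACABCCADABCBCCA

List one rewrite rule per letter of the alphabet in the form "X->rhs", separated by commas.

A->CA, B->DA, C->BC, D->DA

  step 0 ⇒ step 1: BACD ⇒ DA·CA·BC·DA
    A ↦ CA
    B ↦ DA
    C ↦ BC
    D ↦ DA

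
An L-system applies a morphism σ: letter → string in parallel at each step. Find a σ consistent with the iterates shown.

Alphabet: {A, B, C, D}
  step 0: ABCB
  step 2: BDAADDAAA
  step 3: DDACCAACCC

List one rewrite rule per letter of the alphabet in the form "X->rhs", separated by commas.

  step 2 ⇒ step 3: BDAADDAAA ⇒ DD·A·C·C·A·A·C·C·C
    A ↦ C
    B ↦ DD
    D ↦ A
    C ↦ BD  (constrained at step 0)

A->C, B->DD, C->BD, D->A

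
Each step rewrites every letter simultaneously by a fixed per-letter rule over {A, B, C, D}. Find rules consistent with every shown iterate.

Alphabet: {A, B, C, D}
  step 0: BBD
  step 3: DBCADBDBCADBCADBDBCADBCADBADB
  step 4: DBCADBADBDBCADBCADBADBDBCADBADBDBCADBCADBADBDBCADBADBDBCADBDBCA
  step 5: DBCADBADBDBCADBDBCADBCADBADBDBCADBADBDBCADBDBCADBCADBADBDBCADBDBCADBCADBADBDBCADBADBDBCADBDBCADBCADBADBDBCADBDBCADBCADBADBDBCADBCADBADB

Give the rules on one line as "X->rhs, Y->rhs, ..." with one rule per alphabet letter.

A->DB, B->CA, C->DBA, D->DB

  step 4 ⇒ step 5: DBCADBADBDBCADBCADBADBDBCADBADBDBCADBCADBADBDBCADBADBDBCADBDBCA ⇒ DB·CA·DBA·DB·DB·CA·DB·DB·CA·DB·CA·DBA·DB·DB·CA·DBA·DB·DB·CA·DB·DB·CA·DB·CA·DBA·DB·DB·CA·DB·DB·CA·DB·CA·DBA·DB·DB·CA·DBA·DB·DB·CA·DB·DB·CA·DB·CA·DBA·DB·DB·CA·DB·DB·CA·DB·CA·DBA·DB·DB·CA·DB·CA·DBA·DB
    A ↦ DB
    B ↦ CA
    C ↦ DBA
    D ↦ DB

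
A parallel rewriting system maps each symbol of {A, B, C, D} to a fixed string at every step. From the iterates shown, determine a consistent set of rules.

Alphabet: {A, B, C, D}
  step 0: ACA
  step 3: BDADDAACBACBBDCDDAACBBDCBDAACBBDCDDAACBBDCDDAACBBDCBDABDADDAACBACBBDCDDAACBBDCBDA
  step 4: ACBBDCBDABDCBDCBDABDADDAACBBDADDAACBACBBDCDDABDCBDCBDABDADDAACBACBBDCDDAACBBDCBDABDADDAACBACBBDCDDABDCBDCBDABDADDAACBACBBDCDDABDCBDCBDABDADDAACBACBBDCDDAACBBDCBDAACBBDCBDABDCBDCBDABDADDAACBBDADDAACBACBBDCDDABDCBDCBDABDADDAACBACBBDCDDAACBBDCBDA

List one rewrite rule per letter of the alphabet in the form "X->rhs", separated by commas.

A->BDA, B->ACB, C->DDA, D->BDC

  step 3 ⇒ step 4: BDADDAACBACBBDCDDAACBBDCBDAACBBDCDDAACBBDCDDAACBBDCBDABDADDAACBACBBDCDDAACBBDCBDA ⇒ ACB·BDC·BDA·BDC·BDC·BDA·BDA·DDA·ACB·BDA·DDA·ACB·ACB·BDC·DDA·BDC·BDC·BDA·BDA·DDA·ACB·ACB·BDC·DDA·ACB·BDC·BDA·BDA·DDA·ACB·ACB·BDC·DDA·BDC·BDC·BDA·BDA·DDA·ACB·ACB·BDC·DDA·BDC·BDC·BDA·BDA·DDA·ACB·ACB·BDC·DDA·ACB·BDC·BDA·ACB·BDC·BDA·BDC·BDC·BDA·BDA·DDA·ACB·BDA·DDA·ACB·ACB·BDC·DDA·BDC·BDC·BDA·BDA·DDA·ACB·ACB·BDC·DDA·ACB·BDC·BDA
    A ↦ BDA
    B ↦ ACB
    C ↦ DDA
    D ↦ BDC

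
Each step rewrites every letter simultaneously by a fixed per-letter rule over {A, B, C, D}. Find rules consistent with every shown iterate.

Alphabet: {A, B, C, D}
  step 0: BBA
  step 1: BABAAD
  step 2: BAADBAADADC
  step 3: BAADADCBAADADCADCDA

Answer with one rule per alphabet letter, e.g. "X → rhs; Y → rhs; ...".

  step 2 ⇒ step 3: BAADBAADADC ⇒ BA·AD·AD·C·BA·AD·AD·C·AD·C·DA
    A ↦ AD
    B ↦ BA
    C ↦ DA
    D ↦ C

A->AD, B->BA, C->DA, D->C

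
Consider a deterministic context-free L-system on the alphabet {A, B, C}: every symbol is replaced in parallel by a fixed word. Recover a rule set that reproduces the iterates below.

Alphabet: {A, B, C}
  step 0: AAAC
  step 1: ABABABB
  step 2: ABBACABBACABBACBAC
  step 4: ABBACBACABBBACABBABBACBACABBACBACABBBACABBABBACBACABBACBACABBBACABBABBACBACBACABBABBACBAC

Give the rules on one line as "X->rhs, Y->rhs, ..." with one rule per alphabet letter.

A->AB, B->BAC, C->B

  step 1 ⇒ step 2: ABABABB ⇒ AB·BAC·AB·BAC·AB·BAC·BAC
    A ↦ AB
    B ↦ BAC
  step 0 ⇒ step 1: AAAC ⇒ AB·AB·AB·B
    C ↦ B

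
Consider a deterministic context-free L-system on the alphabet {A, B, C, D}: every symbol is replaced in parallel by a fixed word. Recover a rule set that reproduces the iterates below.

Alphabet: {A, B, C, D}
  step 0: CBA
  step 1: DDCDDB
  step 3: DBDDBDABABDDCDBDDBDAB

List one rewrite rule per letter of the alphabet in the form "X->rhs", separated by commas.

  step 0 ⇒ step 1: CBA ⇒ DDC·D·DB
    A ↦ DB
    B ↦ D
    C ↦ DDC
    D ↦ AB  (constrained at step 1)

A->DB, B->D, C->DDC, D->AB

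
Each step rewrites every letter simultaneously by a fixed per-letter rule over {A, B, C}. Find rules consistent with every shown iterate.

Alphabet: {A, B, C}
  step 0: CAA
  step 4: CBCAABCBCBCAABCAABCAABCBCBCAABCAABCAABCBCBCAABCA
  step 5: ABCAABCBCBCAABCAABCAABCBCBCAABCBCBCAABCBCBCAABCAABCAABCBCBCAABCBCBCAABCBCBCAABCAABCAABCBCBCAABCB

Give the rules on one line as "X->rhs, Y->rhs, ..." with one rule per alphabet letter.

A->CB, B->CA, C->AB

  step 4 ⇒ step 5: CBCAABCBCBCAABCAABCAABCBCBCAABCAABCAABCBCBCAABCA ⇒ AB·CA·AB·CB·CB·CA·AB·CA·AB·CA·AB·CB·CB·CA·AB·CB·CB·CA·AB·CB·CB·CA·AB·CA·AB·CA·AB·CB·CB·CA·AB·CB·CB·CA·AB·CB·CB·CA·AB·CA·AB·CA·AB·CB·CB·CA·AB·CB
    A ↦ CB
    B ↦ CA
    C ↦ AB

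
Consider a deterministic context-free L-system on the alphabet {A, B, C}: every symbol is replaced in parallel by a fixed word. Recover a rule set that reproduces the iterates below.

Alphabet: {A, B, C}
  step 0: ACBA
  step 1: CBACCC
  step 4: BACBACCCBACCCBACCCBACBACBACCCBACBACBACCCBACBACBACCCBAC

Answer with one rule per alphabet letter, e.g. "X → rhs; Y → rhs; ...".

  step 0 ⇒ step 1: ACBA ⇒ C·BAC·C·C
    A ↦ C
    B ↦ C
    C ↦ BAC

A->C, B->C, C->BAC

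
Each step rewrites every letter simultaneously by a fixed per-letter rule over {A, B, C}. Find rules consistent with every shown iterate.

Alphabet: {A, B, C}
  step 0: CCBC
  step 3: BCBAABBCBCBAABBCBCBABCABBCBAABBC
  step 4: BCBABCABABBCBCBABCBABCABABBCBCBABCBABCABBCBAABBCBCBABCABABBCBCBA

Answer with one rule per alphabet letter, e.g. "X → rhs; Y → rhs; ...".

A->AB, B->BC, C->BA

  step 3 ⇒ step 4: BCBAABBCBCBAABBCBCBABCABBCBAABBC ⇒ BC·BA·BC·AB·AB·BC·BC·BA·BC·BA·BC·AB·AB·BC·BC·BA·BC·BA·BC·AB·BC·BA·AB·BC·BC·BA·BC·AB·AB·BC·BC·BA
    A ↦ AB
    B ↦ BC
    C ↦ BA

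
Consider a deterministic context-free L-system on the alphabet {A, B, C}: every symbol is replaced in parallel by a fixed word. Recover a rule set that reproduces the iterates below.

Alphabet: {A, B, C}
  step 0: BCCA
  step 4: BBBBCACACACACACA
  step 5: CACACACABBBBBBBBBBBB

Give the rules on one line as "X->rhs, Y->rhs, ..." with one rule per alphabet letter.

A->B, B->CA, C->B

  step 4 ⇒ step 5: BBBBCACACACACACA ⇒ CA·CA·CA·CA·B·B·B·B·B·B·B·B·B·B·B·B
    A ↦ B
    B ↦ CA
    C ↦ B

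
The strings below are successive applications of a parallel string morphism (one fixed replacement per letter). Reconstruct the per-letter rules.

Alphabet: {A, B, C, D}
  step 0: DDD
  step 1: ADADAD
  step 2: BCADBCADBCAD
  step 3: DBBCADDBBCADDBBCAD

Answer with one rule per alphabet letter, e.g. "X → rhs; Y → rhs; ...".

A->BC, B->D, C->B, D->AD

  step 2 ⇒ step 3: BCADBCADBCAD ⇒ D·B·BC·AD·D·B·BC·AD·D·B·BC·AD
    A ↦ BC
    B ↦ D
    C ↦ B
    D ↦ AD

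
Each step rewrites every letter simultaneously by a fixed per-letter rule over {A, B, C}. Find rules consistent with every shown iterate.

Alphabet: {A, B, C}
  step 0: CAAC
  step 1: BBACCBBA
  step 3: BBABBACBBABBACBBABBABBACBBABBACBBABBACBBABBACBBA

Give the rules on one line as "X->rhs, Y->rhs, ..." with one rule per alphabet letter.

  step 0 ⇒ step 1: CAAC ⇒ BBA·C·C·BBA
    A ↦ C
    C ↦ BBA
    B ↦ BBA  (constrained at step 1)

A->C, B->BBA, C->BBA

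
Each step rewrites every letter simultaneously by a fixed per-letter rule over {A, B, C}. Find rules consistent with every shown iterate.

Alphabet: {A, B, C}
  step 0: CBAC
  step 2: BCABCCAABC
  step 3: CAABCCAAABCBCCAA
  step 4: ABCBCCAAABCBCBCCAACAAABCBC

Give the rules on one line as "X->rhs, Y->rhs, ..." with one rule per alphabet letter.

A->BC, B->CA, C->A

  step 3 ⇒ step 4: CAABCCAAABCBCCAA ⇒ A·BC·BC·CA·A·A·BC·BC·BC·CA·A·CA·A·A·BC·BC
    A ↦ BC
    B ↦ CA
    C ↦ A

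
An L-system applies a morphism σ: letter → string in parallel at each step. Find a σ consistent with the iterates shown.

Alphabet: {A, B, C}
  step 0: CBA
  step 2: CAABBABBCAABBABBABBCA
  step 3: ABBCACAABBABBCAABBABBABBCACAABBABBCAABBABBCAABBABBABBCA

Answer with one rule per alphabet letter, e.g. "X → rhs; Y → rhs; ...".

  step 2 ⇒ step 3: CAABBABBCAABBABBABBCA ⇒ ABB·CA·CA·ABB·ABB·CA·ABB·ABB·ABB·CA·CA·ABB·ABB·CA·ABB·ABB·CA·ABB·ABB·ABB·CA
    A ↦ CA
    B ↦ ABB
    C ↦ ABB

A->CA, B->ABB, C->ABB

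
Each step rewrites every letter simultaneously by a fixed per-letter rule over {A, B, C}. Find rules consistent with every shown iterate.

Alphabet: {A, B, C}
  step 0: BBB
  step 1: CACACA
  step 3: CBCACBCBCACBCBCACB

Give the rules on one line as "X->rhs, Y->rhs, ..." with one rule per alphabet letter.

A->C, B->CA, C->CB

  step 0 ⇒ step 1: BBB ⇒ CA·CA·CA
    B ↦ CA
    A ↦ C  (constrained at step 1)
    C ↦ CB  (constrained at step 1)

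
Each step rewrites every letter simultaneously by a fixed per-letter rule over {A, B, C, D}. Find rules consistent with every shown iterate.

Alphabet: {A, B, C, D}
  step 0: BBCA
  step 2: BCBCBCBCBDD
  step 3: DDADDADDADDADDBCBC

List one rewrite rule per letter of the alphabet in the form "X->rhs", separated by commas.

A->B, B->DD, C->A, D->BC

  step 2 ⇒ step 3: BCBCBCBCBDD ⇒ DD·A·DD·A·DD·A·DD·A·DD·BC·BC
    B ↦ DD
    C ↦ A
    D ↦ BC
    A ↦ B  (constrained at step 0)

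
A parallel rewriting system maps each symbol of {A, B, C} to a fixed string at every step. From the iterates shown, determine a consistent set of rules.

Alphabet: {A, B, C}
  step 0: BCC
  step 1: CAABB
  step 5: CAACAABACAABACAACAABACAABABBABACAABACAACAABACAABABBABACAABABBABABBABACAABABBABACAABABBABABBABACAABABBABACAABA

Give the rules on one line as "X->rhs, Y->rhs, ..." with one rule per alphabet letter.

  step 0 ⇒ step 1: BCC ⇒ CAA·B·B
    B ↦ CAA
    C ↦ B
    A ↦ BA  (constrained at step 1)

A->BA, B->CAA, C->B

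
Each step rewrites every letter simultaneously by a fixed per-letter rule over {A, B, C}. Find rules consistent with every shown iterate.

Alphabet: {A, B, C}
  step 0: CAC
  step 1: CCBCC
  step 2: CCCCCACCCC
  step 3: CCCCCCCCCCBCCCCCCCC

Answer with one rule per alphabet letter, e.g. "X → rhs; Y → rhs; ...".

A->B, B->CA, C->CC

  step 2 ⇒ step 3: CCCCCACCCC ⇒ CC·CC·CC·CC·CC·B·CC·CC·CC·CC
    A ↦ B
    C ↦ CC
  step 1 ⇒ step 2: CCBCC ⇒ CC·CC·CA·CC·CC
    B ↦ CA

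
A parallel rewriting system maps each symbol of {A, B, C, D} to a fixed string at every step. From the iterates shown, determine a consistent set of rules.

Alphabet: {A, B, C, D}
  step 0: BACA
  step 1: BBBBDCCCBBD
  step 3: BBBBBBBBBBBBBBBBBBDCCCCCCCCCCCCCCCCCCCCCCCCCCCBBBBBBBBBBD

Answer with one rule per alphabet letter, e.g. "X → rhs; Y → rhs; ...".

  step 0 ⇒ step 1: BACA ⇒ BB·BBD·CCC·BBD
    A ↦ BBD
    B ↦ BB
    C ↦ CCC
    D ↦ A  (constrained at step 1)

A->BBD, B->BB, C->CCC, D->A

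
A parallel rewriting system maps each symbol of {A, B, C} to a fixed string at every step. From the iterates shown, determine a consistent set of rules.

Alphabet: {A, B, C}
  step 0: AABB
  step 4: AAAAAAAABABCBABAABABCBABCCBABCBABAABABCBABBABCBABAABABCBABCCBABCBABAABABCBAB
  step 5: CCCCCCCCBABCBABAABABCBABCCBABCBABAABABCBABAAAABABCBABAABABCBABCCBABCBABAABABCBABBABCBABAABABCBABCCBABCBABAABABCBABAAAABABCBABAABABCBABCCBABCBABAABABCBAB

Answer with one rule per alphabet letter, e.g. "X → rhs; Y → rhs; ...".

A->C, B->BAB, C->AA

  step 4 ⇒ step 5: AAAAAAAABABCBABAABABCBABCCBABCBABAABABCBABBABCBABAABABCBABCCBABCBABAABABCBAB ⇒ C·C·C·C·C·C·C·C·BAB·C·BAB·AA·BAB·C·BAB·C·C·BAB·C·BAB·AA·BAB·C·BAB·AA·AA·BAB·C·BAB·AA·BAB·C·BAB·C·C·BAB·C·BAB·AA·BAB·C·BAB·BAB·C·BAB·AA·BAB·C·BAB·C·C·BAB·C·BAB·AA·BAB·C·BAB·AA·AA·BAB·C·BAB·AA·BAB·C·BAB·C·C·BAB·C·BAB·AA·BAB·C·BAB
    A ↦ C
    B ↦ BAB
    C ↦ AA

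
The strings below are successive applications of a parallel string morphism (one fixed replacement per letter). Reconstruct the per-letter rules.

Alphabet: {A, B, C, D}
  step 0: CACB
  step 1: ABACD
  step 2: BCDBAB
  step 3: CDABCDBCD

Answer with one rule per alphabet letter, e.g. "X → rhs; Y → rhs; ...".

  step 2 ⇒ step 3: BCDBAB ⇒ CD·A·B·CD·B·CD
    A ↦ B
    B ↦ CD
    C ↦ A
    D ↦ B

A->B, B->CD, C->A, D->B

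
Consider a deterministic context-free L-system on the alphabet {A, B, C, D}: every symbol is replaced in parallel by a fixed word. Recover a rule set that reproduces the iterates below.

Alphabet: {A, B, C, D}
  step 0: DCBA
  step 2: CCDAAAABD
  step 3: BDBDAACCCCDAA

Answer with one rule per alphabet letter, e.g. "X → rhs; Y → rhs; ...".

A->C, B->D, C->BD, D->AA

  step 2 ⇒ step 3: CCDAAAABD ⇒ BD·BD·AA·C·C·C·C·D·AA
    A ↦ C
    B ↦ D
    C ↦ BD
    D ↦ AA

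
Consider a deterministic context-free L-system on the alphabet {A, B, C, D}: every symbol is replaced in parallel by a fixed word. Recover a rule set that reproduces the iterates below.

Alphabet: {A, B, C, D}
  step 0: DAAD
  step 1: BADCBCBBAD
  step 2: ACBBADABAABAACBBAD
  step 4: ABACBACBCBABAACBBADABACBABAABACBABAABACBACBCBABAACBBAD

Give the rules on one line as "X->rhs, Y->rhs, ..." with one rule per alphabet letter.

  step 1 ⇒ step 2: BADCBCBBAD ⇒ A·CB·BAD·AB·A·AB·A·A·CB·BAD
    A ↦ CB
    B ↦ A
    C ↦ AB
    D ↦ BAD

A->CB, B->A, C->AB, D->BAD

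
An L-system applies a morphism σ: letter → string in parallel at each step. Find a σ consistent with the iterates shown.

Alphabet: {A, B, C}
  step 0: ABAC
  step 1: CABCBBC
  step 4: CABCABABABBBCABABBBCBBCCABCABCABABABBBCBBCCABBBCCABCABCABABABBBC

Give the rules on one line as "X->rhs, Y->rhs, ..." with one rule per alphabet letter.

A->C, B->AB, C->BBC

  step 0 ⇒ step 1: ABAC ⇒ C·AB·C·BBC
    A ↦ C
    B ↦ AB
    C ↦ BBC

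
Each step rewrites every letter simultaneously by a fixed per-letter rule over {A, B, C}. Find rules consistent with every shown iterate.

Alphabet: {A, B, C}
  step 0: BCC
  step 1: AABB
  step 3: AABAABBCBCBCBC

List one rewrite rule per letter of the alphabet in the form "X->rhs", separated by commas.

  step 0 ⇒ step 1: BCC ⇒ AA·B·B
    B ↦ AA
    C ↦ B
    A ↦ BC  (constrained at step 1)

A->BC, B->AA, C->B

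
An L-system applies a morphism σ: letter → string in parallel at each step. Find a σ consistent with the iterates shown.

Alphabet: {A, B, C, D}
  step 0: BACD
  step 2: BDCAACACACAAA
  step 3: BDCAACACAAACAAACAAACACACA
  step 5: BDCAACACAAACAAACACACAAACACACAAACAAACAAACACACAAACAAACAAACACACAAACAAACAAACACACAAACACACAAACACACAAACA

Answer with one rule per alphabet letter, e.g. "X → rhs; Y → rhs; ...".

  step 2 ⇒ step 3: BDCAACACACAAA ⇒ BD·C·AA·CA·CA·AA·CA·AA·CA·AA·CA·CA·CA
    A ↦ CA
    B ↦ BD
    C ↦ AA
    D ↦ C

A->CA, B->BD, C->AA, D->C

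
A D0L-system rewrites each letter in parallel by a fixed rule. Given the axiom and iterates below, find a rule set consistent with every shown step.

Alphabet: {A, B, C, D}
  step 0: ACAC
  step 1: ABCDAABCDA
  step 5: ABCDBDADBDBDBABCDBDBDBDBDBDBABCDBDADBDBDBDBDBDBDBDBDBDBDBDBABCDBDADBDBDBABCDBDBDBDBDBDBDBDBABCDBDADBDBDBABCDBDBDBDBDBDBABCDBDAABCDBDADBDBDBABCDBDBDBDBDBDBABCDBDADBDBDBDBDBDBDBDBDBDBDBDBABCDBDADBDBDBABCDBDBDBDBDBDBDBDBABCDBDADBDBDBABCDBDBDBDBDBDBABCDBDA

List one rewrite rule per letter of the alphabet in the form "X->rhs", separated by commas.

  step 0 ⇒ step 1: ACAC ⇒ ABC·DA·ABC·DA
    A ↦ ABC
    C ↦ DA
    B ↦ DB  (constrained at step 1)
    D ↦ DB  (constrained at step 1)

A->ABC, B->DB, C->DA, D->DB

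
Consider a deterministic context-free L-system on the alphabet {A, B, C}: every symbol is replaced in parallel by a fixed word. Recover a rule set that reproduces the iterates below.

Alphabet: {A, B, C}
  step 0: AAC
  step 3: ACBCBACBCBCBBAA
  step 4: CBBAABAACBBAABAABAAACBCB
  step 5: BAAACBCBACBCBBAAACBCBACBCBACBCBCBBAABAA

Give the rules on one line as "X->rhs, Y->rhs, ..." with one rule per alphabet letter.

  step 4 ⇒ step 5: CBBAABAACBBAABAABAAACBCB ⇒ BA·A·A·CB·CB·A·CB·CB·BA·A·A·CB·CB·A·CB·CB·A·CB·CB·CB·BA·A·BA·A
    A ↦ CB
    B ↦ A
    C ↦ BA

A->CB, B->A, C->BA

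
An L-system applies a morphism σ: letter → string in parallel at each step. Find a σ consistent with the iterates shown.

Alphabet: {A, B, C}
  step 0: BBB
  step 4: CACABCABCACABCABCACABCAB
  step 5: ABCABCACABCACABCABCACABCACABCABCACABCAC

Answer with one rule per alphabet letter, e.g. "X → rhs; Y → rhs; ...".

  step 4 ⇒ step 5: CACABCABCACABCABCACABCAB ⇒ AB·C·AB·C·AC·AB·C·AC·AB·C·AB·C·AC·AB·C·AC·AB·C·AB·C·AC·AB·C·AC
    A ↦ C
    B ↦ AC
    C ↦ AB

A->C, B->AC, C->AB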